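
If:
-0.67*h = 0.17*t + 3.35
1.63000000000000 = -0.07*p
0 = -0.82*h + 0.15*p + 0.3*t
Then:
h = -4.70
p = -23.29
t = -1.20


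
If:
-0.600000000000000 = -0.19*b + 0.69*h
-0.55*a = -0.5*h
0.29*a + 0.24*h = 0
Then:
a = 0.00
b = 3.16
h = 0.00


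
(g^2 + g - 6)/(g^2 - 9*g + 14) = (g + 3)/(g - 7)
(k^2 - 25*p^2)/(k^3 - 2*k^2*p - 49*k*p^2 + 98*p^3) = (k^2 - 25*p^2)/(k^3 - 2*k^2*p - 49*k*p^2 + 98*p^3)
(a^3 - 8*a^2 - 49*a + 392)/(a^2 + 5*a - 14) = (a^2 - 15*a + 56)/(a - 2)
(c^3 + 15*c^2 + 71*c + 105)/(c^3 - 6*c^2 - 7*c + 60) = (c^2 + 12*c + 35)/(c^2 - 9*c + 20)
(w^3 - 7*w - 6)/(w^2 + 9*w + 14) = (w^2 - 2*w - 3)/(w + 7)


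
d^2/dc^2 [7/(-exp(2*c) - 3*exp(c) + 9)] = 7*(-2*(2*exp(c) + 3)^2*exp(c) + (4*exp(c) + 3)*(exp(2*c) + 3*exp(c) - 9))*exp(c)/(exp(2*c) + 3*exp(c) - 9)^3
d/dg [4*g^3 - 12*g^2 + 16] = 12*g*(g - 2)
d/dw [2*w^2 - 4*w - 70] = 4*w - 4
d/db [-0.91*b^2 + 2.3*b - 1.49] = 2.3 - 1.82*b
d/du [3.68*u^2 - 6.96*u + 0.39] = 7.36*u - 6.96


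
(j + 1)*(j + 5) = j^2 + 6*j + 5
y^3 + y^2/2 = y^2*(y + 1/2)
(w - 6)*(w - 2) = w^2 - 8*w + 12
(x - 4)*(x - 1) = x^2 - 5*x + 4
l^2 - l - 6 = (l - 3)*(l + 2)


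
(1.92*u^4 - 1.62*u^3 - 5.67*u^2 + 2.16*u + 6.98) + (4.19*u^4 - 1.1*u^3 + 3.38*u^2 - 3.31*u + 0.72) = 6.11*u^4 - 2.72*u^3 - 2.29*u^2 - 1.15*u + 7.7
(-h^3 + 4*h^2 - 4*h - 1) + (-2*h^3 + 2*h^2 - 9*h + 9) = -3*h^3 + 6*h^2 - 13*h + 8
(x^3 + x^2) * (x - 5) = x^4 - 4*x^3 - 5*x^2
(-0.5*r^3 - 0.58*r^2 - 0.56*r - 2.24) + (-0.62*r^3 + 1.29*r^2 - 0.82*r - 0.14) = -1.12*r^3 + 0.71*r^2 - 1.38*r - 2.38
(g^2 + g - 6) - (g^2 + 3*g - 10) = 4 - 2*g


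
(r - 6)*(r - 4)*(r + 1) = r^3 - 9*r^2 + 14*r + 24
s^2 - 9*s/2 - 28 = (s - 8)*(s + 7/2)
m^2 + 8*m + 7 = (m + 1)*(m + 7)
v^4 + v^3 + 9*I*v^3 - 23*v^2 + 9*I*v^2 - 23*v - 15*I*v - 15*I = (v + 1)*(v + I)*(v + 3*I)*(v + 5*I)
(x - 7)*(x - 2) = x^2 - 9*x + 14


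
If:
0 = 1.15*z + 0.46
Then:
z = -0.40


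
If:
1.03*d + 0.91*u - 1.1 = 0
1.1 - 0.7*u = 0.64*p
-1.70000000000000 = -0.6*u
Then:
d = -1.44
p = -1.38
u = 2.83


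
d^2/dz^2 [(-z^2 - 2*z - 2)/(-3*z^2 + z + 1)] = 14*(3*z^3 + 9*z^2 + 1)/(27*z^6 - 27*z^5 - 18*z^4 + 17*z^3 + 6*z^2 - 3*z - 1)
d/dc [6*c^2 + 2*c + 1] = 12*c + 2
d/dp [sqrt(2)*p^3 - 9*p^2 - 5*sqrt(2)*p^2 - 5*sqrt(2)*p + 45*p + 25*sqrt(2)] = 3*sqrt(2)*p^2 - 18*p - 10*sqrt(2)*p - 5*sqrt(2) + 45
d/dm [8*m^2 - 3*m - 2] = 16*m - 3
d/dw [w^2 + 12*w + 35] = 2*w + 12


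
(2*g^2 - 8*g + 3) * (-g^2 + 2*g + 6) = -2*g^4 + 12*g^3 - 7*g^2 - 42*g + 18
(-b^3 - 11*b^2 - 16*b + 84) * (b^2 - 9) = -b^5 - 11*b^4 - 7*b^3 + 183*b^2 + 144*b - 756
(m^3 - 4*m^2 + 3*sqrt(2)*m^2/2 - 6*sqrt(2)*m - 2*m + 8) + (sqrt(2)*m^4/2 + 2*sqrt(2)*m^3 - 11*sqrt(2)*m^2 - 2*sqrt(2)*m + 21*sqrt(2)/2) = sqrt(2)*m^4/2 + m^3 + 2*sqrt(2)*m^3 - 19*sqrt(2)*m^2/2 - 4*m^2 - 8*sqrt(2)*m - 2*m + 8 + 21*sqrt(2)/2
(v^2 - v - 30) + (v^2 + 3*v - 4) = 2*v^2 + 2*v - 34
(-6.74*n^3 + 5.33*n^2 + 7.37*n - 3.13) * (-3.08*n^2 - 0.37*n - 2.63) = 20.7592*n^5 - 13.9226*n^4 - 6.9455*n^3 - 7.1044*n^2 - 18.225*n + 8.2319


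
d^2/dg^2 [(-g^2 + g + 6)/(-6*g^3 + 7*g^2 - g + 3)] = 18*(4*g^6 - 12*g^5 - 132*g^4 + 234*g^3 - 129*g^2 - 15*g + 14)/(216*g^9 - 756*g^8 + 990*g^7 - 919*g^6 + 921*g^5 - 570*g^4 + 289*g^3 - 198*g^2 + 27*g - 27)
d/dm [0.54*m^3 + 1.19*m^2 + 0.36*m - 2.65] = 1.62*m^2 + 2.38*m + 0.36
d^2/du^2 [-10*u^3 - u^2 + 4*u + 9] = -60*u - 2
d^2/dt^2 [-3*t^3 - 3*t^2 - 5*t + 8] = -18*t - 6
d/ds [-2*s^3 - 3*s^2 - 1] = 6*s*(-s - 1)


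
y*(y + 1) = y^2 + y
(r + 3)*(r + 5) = r^2 + 8*r + 15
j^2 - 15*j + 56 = (j - 8)*(j - 7)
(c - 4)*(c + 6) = c^2 + 2*c - 24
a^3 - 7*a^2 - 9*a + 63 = (a - 7)*(a - 3)*(a + 3)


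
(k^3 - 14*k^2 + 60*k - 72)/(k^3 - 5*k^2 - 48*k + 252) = (k - 2)/(k + 7)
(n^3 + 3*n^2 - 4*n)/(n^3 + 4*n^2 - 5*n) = (n + 4)/(n + 5)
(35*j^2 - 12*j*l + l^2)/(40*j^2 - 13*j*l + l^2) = (7*j - l)/(8*j - l)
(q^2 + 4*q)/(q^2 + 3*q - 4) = q/(q - 1)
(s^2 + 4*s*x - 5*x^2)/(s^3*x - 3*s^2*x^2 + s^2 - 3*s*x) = (s^2 + 4*s*x - 5*x^2)/(s*(s^2*x - 3*s*x^2 + s - 3*x))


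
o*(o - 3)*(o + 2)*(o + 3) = o^4 + 2*o^3 - 9*o^2 - 18*o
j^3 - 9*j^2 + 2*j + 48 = (j - 8)*(j - 3)*(j + 2)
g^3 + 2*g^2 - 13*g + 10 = (g - 2)*(g - 1)*(g + 5)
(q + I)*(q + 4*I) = q^2 + 5*I*q - 4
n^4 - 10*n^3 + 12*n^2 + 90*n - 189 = (n - 7)*(n - 3)^2*(n + 3)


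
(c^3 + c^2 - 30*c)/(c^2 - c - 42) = c*(c - 5)/(c - 7)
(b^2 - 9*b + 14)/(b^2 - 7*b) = (b - 2)/b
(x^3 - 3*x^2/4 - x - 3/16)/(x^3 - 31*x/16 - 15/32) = 2*(2*x + 1)/(4*x + 5)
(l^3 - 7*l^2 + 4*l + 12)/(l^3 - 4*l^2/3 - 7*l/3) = 3*(l^2 - 8*l + 12)/(l*(3*l - 7))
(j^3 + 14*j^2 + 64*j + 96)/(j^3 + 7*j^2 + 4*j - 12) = (j^2 + 8*j + 16)/(j^2 + j - 2)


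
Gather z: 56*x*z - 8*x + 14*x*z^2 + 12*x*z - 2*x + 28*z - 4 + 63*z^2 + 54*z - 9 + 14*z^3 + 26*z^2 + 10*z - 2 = -10*x + 14*z^3 + z^2*(14*x + 89) + z*(68*x + 92) - 15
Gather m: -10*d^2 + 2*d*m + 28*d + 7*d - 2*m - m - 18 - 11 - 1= -10*d^2 + 35*d + m*(2*d - 3) - 30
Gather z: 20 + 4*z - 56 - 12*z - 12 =-8*z - 48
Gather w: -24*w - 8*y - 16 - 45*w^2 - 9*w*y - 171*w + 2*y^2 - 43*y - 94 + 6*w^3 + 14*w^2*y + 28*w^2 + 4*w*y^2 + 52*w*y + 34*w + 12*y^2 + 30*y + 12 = 6*w^3 + w^2*(14*y - 17) + w*(4*y^2 + 43*y - 161) + 14*y^2 - 21*y - 98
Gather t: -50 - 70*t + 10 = -70*t - 40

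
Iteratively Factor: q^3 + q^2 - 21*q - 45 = (q + 3)*(q^2 - 2*q - 15) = (q - 5)*(q + 3)*(q + 3)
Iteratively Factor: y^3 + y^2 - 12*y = (y)*(y^2 + y - 12) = y*(y - 3)*(y + 4)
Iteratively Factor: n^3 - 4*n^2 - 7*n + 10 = (n - 5)*(n^2 + n - 2) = (n - 5)*(n - 1)*(n + 2)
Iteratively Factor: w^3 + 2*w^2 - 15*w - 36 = (w + 3)*(w^2 - w - 12) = (w - 4)*(w + 3)*(w + 3)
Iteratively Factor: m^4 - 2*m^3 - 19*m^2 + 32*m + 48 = (m + 1)*(m^3 - 3*m^2 - 16*m + 48) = (m - 4)*(m + 1)*(m^2 + m - 12) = (m - 4)*(m - 3)*(m + 1)*(m + 4)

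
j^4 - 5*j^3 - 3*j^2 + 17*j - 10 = (j - 5)*(j - 1)^2*(j + 2)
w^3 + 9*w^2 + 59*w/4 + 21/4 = (w + 1/2)*(w + 3/2)*(w + 7)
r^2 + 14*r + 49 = (r + 7)^2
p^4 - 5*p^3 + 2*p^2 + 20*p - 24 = (p - 3)*(p - 2)^2*(p + 2)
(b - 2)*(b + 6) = b^2 + 4*b - 12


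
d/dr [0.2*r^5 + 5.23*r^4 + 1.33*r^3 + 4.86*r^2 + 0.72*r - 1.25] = 1.0*r^4 + 20.92*r^3 + 3.99*r^2 + 9.72*r + 0.72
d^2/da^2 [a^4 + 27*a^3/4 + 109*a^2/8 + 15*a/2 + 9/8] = 12*a^2 + 81*a/2 + 109/4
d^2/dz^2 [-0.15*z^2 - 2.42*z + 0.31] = -0.300000000000000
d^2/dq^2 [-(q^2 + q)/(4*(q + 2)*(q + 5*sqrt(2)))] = (-q*(q + 1)*(q + 2)^2 - q*(q + 1)*(q + 2)*(q + 5*sqrt(2)) - q*(q + 1)*(q + 5*sqrt(2))^2 - (q + 2)^2*(q + 5*sqrt(2))^2 + (q + 2)^2*(q + 5*sqrt(2))*(2*q + 1) + (q + 2)*(q + 5*sqrt(2))^2*(2*q + 1))/(2*(q + 2)^3*(q + 5*sqrt(2))^3)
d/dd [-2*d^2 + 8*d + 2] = 8 - 4*d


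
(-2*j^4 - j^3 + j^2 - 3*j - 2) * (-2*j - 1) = 4*j^5 + 4*j^4 - j^3 + 5*j^2 + 7*j + 2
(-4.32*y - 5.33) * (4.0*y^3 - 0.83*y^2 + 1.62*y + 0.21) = -17.28*y^4 - 17.7344*y^3 - 2.5745*y^2 - 9.5418*y - 1.1193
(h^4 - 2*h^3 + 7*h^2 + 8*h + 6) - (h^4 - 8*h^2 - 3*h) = -2*h^3 + 15*h^2 + 11*h + 6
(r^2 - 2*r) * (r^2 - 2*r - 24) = r^4 - 4*r^3 - 20*r^2 + 48*r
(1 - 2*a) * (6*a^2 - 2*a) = -12*a^3 + 10*a^2 - 2*a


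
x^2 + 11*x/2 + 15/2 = (x + 5/2)*(x + 3)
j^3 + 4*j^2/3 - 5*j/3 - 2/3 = (j - 1)*(j + 1/3)*(j + 2)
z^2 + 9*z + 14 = (z + 2)*(z + 7)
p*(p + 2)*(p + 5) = p^3 + 7*p^2 + 10*p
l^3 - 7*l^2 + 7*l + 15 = (l - 5)*(l - 3)*(l + 1)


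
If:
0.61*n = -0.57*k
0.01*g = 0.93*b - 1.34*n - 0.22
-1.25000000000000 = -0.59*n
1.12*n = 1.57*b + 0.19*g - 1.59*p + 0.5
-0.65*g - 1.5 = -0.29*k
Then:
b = 3.25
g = -3.32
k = -2.27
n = 2.12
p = 1.64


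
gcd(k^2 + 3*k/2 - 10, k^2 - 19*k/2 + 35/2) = k - 5/2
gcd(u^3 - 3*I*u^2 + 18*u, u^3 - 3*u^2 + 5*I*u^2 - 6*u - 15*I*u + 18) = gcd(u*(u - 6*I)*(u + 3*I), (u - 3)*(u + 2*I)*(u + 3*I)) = u + 3*I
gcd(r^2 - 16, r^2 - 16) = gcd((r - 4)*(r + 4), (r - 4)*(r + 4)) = r^2 - 16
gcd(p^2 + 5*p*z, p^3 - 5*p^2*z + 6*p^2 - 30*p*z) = p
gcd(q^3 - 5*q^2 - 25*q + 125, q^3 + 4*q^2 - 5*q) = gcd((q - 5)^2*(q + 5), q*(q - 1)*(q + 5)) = q + 5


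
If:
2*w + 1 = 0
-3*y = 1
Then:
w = -1/2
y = -1/3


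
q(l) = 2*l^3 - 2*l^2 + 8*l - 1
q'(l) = 6*l^2 - 4*l + 8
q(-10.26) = -2453.71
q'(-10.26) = 680.65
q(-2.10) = -45.14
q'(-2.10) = 42.86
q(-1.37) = -20.86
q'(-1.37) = 24.74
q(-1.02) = -13.36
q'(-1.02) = 18.32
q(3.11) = 64.70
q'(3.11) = 53.59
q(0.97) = 6.70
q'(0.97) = 9.77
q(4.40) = 165.85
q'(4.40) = 106.56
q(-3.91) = -182.41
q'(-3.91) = 115.37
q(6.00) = 407.00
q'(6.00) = 200.00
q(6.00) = 407.00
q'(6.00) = 200.00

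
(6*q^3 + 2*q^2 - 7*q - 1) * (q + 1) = 6*q^4 + 8*q^3 - 5*q^2 - 8*q - 1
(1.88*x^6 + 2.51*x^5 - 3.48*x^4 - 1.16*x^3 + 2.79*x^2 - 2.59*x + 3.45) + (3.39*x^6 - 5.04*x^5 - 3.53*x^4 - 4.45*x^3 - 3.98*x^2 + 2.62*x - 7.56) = 5.27*x^6 - 2.53*x^5 - 7.01*x^4 - 5.61*x^3 - 1.19*x^2 + 0.0300000000000002*x - 4.11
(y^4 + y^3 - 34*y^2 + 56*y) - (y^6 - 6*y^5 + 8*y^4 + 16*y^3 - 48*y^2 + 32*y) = -y^6 + 6*y^5 - 7*y^4 - 15*y^3 + 14*y^2 + 24*y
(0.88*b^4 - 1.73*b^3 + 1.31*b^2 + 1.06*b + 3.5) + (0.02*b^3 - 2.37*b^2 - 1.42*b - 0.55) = 0.88*b^4 - 1.71*b^3 - 1.06*b^2 - 0.36*b + 2.95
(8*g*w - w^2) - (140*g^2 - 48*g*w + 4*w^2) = -140*g^2 + 56*g*w - 5*w^2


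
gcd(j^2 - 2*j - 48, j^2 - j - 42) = j + 6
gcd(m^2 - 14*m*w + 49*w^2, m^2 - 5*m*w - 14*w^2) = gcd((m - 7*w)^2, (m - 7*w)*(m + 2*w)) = -m + 7*w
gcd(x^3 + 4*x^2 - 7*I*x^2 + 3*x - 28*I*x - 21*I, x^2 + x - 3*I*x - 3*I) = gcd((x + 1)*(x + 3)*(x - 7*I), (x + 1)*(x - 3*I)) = x + 1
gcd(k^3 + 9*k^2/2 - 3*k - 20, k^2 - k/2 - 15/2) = k + 5/2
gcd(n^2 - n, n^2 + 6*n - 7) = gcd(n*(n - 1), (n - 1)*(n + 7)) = n - 1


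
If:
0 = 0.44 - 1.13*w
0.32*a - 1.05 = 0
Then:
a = 3.28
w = 0.39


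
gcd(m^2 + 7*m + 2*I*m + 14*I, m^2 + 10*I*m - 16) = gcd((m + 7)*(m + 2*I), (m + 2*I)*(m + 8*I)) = m + 2*I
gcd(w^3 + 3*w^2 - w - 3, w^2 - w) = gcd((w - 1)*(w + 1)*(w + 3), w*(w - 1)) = w - 1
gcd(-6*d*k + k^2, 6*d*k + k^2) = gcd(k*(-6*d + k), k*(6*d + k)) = k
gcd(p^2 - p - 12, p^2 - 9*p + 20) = p - 4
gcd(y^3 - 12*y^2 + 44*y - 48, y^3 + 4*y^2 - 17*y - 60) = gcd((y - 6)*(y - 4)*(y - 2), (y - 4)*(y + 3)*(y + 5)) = y - 4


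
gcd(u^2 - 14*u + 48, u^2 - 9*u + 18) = u - 6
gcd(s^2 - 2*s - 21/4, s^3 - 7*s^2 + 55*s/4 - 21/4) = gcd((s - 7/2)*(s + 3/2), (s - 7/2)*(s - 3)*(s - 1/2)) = s - 7/2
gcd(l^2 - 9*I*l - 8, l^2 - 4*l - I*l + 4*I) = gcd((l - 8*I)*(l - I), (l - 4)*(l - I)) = l - I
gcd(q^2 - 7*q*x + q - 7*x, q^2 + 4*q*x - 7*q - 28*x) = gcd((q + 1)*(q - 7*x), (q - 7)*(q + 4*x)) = 1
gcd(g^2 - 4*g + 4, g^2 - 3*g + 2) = g - 2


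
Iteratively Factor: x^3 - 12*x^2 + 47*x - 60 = (x - 4)*(x^2 - 8*x + 15) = (x - 4)*(x - 3)*(x - 5)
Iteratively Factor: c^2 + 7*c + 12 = (c + 4)*(c + 3)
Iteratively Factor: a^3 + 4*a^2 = (a)*(a^2 + 4*a) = a*(a + 4)*(a)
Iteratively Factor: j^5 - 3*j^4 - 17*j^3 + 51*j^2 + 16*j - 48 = (j + 1)*(j^4 - 4*j^3 - 13*j^2 + 64*j - 48) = (j - 4)*(j + 1)*(j^3 - 13*j + 12) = (j - 4)*(j + 1)*(j + 4)*(j^2 - 4*j + 3) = (j - 4)*(j - 1)*(j + 1)*(j + 4)*(j - 3)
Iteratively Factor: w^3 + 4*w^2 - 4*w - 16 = (w + 2)*(w^2 + 2*w - 8) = (w + 2)*(w + 4)*(w - 2)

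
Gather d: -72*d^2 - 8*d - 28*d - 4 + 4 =-72*d^2 - 36*d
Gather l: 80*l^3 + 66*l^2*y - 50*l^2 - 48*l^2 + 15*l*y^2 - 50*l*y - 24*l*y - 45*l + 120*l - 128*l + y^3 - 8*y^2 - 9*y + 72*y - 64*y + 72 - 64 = 80*l^3 + l^2*(66*y - 98) + l*(15*y^2 - 74*y - 53) + y^3 - 8*y^2 - y + 8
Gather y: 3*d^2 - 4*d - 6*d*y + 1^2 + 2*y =3*d^2 - 4*d + y*(2 - 6*d) + 1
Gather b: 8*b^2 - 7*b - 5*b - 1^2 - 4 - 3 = 8*b^2 - 12*b - 8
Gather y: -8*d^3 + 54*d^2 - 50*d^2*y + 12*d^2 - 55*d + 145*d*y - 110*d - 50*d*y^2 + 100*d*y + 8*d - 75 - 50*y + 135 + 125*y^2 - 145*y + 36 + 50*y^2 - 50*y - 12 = -8*d^3 + 66*d^2 - 157*d + y^2*(175 - 50*d) + y*(-50*d^2 + 245*d - 245) + 84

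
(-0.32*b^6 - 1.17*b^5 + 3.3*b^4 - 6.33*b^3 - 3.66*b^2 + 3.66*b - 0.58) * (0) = 0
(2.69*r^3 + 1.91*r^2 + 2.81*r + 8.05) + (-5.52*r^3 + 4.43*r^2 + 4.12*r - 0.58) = -2.83*r^3 + 6.34*r^2 + 6.93*r + 7.47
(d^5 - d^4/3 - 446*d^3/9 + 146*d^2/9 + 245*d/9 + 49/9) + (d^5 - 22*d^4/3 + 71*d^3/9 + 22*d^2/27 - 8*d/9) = 2*d^5 - 23*d^4/3 - 125*d^3/3 + 460*d^2/27 + 79*d/3 + 49/9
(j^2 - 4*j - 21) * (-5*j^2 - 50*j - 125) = -5*j^4 - 30*j^3 + 180*j^2 + 1550*j + 2625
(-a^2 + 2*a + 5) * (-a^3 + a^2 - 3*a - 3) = a^5 - 3*a^4 + 2*a^2 - 21*a - 15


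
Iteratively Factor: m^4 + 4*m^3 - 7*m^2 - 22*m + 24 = (m + 3)*(m^3 + m^2 - 10*m + 8) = (m - 1)*(m + 3)*(m^2 + 2*m - 8) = (m - 2)*(m - 1)*(m + 3)*(m + 4)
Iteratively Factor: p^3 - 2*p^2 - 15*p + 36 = (p + 4)*(p^2 - 6*p + 9) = (p - 3)*(p + 4)*(p - 3)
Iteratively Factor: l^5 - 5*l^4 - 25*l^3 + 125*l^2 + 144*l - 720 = (l - 5)*(l^4 - 25*l^2 + 144) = (l - 5)*(l - 3)*(l^3 + 3*l^2 - 16*l - 48) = (l - 5)*(l - 3)*(l + 4)*(l^2 - l - 12) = (l - 5)*(l - 4)*(l - 3)*(l + 4)*(l + 3)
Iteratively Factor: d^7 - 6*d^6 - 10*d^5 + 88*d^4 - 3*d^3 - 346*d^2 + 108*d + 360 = (d - 2)*(d^6 - 4*d^5 - 18*d^4 + 52*d^3 + 101*d^2 - 144*d - 180) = (d - 2)^2*(d^5 - 2*d^4 - 22*d^3 + 8*d^2 + 117*d + 90) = (d - 2)^2*(d + 1)*(d^4 - 3*d^3 - 19*d^2 + 27*d + 90) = (d - 3)*(d - 2)^2*(d + 1)*(d^3 - 19*d - 30) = (d - 3)*(d - 2)^2*(d + 1)*(d + 3)*(d^2 - 3*d - 10) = (d - 3)*(d - 2)^2*(d + 1)*(d + 2)*(d + 3)*(d - 5)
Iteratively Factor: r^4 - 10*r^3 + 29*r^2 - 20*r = (r - 4)*(r^3 - 6*r^2 + 5*r) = (r - 5)*(r - 4)*(r^2 - r) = (r - 5)*(r - 4)*(r - 1)*(r)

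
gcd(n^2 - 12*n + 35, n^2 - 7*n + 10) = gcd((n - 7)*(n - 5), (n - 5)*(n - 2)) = n - 5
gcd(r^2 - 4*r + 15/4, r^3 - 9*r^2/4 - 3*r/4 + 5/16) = r - 5/2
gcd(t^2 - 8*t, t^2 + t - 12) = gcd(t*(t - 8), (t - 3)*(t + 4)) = 1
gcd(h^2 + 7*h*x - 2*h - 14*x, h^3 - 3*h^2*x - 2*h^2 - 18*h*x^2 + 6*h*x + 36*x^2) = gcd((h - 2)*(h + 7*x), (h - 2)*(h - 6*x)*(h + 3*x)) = h - 2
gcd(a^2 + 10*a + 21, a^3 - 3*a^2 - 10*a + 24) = a + 3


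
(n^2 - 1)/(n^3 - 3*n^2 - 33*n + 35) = (n + 1)/(n^2 - 2*n - 35)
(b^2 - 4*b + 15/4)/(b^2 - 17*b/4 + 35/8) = 2*(2*b - 3)/(4*b - 7)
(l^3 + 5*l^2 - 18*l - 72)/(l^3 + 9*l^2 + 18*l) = (l - 4)/l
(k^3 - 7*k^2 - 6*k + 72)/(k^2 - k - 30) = (k^2 - k - 12)/(k + 5)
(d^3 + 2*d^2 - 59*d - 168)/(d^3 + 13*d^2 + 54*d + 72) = (d^2 - d - 56)/(d^2 + 10*d + 24)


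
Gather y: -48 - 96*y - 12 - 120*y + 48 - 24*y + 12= -240*y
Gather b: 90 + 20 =110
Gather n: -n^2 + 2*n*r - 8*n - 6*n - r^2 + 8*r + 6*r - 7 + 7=-n^2 + n*(2*r - 14) - r^2 + 14*r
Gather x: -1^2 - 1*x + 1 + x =0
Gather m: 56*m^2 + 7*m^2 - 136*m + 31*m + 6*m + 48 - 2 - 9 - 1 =63*m^2 - 99*m + 36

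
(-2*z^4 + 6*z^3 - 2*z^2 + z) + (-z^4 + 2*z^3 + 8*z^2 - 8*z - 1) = -3*z^4 + 8*z^3 + 6*z^2 - 7*z - 1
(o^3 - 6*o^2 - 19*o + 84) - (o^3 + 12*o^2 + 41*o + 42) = -18*o^2 - 60*o + 42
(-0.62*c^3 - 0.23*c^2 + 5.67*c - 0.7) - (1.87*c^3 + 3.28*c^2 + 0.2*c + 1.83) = -2.49*c^3 - 3.51*c^2 + 5.47*c - 2.53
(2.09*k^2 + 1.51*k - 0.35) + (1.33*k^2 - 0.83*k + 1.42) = 3.42*k^2 + 0.68*k + 1.07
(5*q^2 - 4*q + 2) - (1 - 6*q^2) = 11*q^2 - 4*q + 1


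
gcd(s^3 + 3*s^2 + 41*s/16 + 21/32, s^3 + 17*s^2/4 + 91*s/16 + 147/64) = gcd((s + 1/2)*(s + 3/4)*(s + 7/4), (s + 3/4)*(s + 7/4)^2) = s^2 + 5*s/2 + 21/16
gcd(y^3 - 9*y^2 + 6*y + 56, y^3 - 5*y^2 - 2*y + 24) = y^2 - 2*y - 8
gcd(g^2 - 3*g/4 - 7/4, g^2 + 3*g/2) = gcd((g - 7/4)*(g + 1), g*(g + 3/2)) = 1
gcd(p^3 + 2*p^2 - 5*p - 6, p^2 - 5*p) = 1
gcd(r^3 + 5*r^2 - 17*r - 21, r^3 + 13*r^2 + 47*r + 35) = r^2 + 8*r + 7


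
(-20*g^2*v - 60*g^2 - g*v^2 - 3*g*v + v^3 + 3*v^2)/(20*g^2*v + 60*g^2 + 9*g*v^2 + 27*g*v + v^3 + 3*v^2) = (-5*g + v)/(5*g + v)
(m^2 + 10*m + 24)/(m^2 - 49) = (m^2 + 10*m + 24)/(m^2 - 49)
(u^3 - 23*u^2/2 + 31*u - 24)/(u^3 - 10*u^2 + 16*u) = (u - 3/2)/u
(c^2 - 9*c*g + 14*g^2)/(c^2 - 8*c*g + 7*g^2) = (c - 2*g)/(c - g)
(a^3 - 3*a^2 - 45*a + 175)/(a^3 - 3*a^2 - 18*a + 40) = (a^2 + 2*a - 35)/(a^2 + 2*a - 8)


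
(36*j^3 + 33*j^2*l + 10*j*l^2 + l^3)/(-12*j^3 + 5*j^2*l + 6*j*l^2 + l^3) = (-3*j - l)/(j - l)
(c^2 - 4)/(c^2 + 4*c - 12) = (c + 2)/(c + 6)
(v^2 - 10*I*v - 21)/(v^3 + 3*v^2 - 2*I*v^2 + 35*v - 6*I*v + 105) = (v - 3*I)/(v^2 + v*(3 + 5*I) + 15*I)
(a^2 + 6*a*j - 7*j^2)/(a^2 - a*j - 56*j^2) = (a - j)/(a - 8*j)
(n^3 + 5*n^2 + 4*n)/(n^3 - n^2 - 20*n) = (n + 1)/(n - 5)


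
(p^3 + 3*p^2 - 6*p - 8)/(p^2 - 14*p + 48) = (p^3 + 3*p^2 - 6*p - 8)/(p^2 - 14*p + 48)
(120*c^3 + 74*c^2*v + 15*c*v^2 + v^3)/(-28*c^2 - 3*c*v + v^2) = (30*c^2 + 11*c*v + v^2)/(-7*c + v)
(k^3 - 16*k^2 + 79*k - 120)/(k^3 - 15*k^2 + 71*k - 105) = (k - 8)/(k - 7)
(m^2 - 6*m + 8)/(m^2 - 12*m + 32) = (m - 2)/(m - 8)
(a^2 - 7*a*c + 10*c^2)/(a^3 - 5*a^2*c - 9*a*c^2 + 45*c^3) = (a - 2*c)/(a^2 - 9*c^2)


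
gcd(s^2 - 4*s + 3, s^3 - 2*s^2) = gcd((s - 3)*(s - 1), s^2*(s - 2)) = 1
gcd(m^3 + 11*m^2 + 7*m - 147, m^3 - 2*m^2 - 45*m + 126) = m^2 + 4*m - 21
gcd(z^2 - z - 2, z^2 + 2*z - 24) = 1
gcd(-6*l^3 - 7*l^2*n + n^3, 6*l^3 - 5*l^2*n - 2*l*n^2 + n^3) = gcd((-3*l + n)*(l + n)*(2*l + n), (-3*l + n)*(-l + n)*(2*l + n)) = 6*l^2 + l*n - n^2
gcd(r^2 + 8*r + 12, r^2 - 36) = r + 6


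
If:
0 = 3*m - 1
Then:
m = 1/3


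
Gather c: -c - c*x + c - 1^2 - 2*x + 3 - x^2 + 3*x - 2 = -c*x - x^2 + x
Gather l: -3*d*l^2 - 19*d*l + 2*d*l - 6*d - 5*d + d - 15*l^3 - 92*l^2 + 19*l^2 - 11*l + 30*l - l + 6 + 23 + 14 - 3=-10*d - 15*l^3 + l^2*(-3*d - 73) + l*(18 - 17*d) + 40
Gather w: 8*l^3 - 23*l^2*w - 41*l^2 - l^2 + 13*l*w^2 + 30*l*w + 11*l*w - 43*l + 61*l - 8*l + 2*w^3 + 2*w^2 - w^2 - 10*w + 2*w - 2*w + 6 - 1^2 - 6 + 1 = 8*l^3 - 42*l^2 + 10*l + 2*w^3 + w^2*(13*l + 1) + w*(-23*l^2 + 41*l - 10)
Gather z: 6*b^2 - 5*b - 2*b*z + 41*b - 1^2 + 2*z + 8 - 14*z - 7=6*b^2 + 36*b + z*(-2*b - 12)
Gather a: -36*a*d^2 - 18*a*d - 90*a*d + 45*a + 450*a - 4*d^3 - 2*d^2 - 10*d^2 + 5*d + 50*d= a*(-36*d^2 - 108*d + 495) - 4*d^3 - 12*d^2 + 55*d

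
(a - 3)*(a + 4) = a^2 + a - 12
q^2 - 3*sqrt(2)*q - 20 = (q - 5*sqrt(2))*(q + 2*sqrt(2))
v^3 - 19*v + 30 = (v - 3)*(v - 2)*(v + 5)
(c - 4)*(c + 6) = c^2 + 2*c - 24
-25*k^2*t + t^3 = t*(-5*k + t)*(5*k + t)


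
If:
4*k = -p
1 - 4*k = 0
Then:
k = 1/4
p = -1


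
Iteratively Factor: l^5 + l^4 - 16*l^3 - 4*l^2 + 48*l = (l - 3)*(l^4 + 4*l^3 - 4*l^2 - 16*l) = (l - 3)*(l + 2)*(l^3 + 2*l^2 - 8*l) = (l - 3)*(l - 2)*(l + 2)*(l^2 + 4*l) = (l - 3)*(l - 2)*(l + 2)*(l + 4)*(l)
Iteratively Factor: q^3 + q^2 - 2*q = (q - 1)*(q^2 + 2*q) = (q - 1)*(q + 2)*(q)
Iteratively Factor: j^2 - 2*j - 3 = (j - 3)*(j + 1)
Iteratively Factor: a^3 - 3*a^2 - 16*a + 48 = (a - 3)*(a^2 - 16) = (a - 4)*(a - 3)*(a + 4)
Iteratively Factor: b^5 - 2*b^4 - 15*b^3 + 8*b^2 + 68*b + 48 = (b - 4)*(b^4 + 2*b^3 - 7*b^2 - 20*b - 12) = (b - 4)*(b + 2)*(b^3 - 7*b - 6) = (b - 4)*(b - 3)*(b + 2)*(b^2 + 3*b + 2) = (b - 4)*(b - 3)*(b + 2)^2*(b + 1)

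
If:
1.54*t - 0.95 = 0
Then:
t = 0.62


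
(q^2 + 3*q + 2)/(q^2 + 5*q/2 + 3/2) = 2*(q + 2)/(2*q + 3)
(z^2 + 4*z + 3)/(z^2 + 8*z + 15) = (z + 1)/(z + 5)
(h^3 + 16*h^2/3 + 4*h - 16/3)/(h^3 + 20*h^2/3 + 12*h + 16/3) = (3*h - 2)/(3*h + 2)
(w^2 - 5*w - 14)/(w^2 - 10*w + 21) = (w + 2)/(w - 3)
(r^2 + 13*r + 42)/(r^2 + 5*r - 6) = (r + 7)/(r - 1)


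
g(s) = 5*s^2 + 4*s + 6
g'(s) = 10*s + 4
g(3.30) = 73.65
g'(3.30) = 37.00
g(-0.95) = 6.71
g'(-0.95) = -5.50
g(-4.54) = 90.90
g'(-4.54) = -41.40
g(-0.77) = 5.88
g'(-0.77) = -3.70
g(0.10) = 6.45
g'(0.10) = 5.00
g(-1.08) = 7.51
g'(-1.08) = -6.80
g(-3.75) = 61.31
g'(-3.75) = -33.50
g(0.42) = 8.56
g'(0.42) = 8.20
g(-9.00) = 375.00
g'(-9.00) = -86.00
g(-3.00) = 39.00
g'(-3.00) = -26.00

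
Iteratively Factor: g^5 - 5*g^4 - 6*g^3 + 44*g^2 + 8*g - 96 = (g + 2)*(g^4 - 7*g^3 + 8*g^2 + 28*g - 48) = (g - 4)*(g + 2)*(g^3 - 3*g^2 - 4*g + 12) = (g - 4)*(g - 3)*(g + 2)*(g^2 - 4) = (g - 4)*(g - 3)*(g + 2)^2*(g - 2)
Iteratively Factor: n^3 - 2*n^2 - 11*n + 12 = (n - 4)*(n^2 + 2*n - 3) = (n - 4)*(n + 3)*(n - 1)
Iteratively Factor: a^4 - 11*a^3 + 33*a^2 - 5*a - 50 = (a - 2)*(a^3 - 9*a^2 + 15*a + 25) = (a - 5)*(a - 2)*(a^2 - 4*a - 5) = (a - 5)^2*(a - 2)*(a + 1)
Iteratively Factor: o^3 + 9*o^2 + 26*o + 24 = (o + 4)*(o^2 + 5*o + 6) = (o + 3)*(o + 4)*(o + 2)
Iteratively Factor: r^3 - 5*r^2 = (r)*(r^2 - 5*r) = r*(r - 5)*(r)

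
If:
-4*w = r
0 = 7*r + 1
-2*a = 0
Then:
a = 0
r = -1/7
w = 1/28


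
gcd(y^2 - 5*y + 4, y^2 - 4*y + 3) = y - 1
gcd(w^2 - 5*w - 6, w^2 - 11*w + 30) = w - 6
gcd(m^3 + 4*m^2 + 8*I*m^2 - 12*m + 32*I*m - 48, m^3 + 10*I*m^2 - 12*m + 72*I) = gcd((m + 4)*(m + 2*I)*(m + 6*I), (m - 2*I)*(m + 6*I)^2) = m + 6*I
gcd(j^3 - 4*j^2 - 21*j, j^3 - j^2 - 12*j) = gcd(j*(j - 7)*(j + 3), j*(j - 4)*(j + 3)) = j^2 + 3*j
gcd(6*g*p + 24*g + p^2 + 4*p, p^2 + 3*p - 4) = p + 4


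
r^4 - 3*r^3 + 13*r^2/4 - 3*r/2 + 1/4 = (r - 1)^2*(r - 1/2)^2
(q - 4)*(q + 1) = q^2 - 3*q - 4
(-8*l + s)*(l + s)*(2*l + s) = -16*l^3 - 22*l^2*s - 5*l*s^2 + s^3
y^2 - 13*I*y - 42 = (y - 7*I)*(y - 6*I)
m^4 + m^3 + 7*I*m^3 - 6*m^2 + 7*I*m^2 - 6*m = m*(m + 1)*(m + I)*(m + 6*I)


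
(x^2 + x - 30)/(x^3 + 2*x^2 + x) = (x^2 + x - 30)/(x*(x^2 + 2*x + 1))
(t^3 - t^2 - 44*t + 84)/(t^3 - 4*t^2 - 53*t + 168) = (t^2 - 8*t + 12)/(t^2 - 11*t + 24)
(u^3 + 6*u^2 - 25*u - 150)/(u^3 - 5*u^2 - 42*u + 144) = (u^2 - 25)/(u^2 - 11*u + 24)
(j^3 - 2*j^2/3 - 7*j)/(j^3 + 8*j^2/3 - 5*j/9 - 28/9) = 3*j*(j - 3)/(3*j^2 + j - 4)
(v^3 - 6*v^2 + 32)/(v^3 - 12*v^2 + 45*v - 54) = (v^3 - 6*v^2 + 32)/(v^3 - 12*v^2 + 45*v - 54)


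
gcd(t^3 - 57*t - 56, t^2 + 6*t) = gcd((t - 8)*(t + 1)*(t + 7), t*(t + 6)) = 1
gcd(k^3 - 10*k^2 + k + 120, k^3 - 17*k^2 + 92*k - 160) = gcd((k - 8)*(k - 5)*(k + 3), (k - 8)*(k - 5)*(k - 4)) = k^2 - 13*k + 40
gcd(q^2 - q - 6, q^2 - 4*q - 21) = 1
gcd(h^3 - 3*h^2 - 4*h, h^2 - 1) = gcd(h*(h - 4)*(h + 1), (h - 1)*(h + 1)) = h + 1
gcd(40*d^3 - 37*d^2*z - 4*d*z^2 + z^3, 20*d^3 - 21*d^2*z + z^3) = -5*d^2 + 4*d*z + z^2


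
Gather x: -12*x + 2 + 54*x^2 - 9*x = 54*x^2 - 21*x + 2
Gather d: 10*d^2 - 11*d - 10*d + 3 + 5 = 10*d^2 - 21*d + 8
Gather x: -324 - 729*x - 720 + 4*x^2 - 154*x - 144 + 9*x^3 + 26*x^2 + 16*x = 9*x^3 + 30*x^2 - 867*x - 1188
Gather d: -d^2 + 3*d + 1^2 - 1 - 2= -d^2 + 3*d - 2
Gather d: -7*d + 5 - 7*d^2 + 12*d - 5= -7*d^2 + 5*d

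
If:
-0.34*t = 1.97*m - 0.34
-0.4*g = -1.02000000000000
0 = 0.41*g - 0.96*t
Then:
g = 2.55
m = -0.02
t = 1.09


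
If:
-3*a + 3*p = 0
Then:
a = p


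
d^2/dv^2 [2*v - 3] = 0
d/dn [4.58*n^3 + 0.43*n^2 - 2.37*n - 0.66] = 13.74*n^2 + 0.86*n - 2.37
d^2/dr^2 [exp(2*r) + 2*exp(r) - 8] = (4*exp(r) + 2)*exp(r)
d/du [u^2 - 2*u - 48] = 2*u - 2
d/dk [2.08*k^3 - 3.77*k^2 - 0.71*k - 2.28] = 6.24*k^2 - 7.54*k - 0.71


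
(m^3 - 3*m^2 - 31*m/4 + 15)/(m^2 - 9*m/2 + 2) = (4*m^2 + 4*m - 15)/(2*(2*m - 1))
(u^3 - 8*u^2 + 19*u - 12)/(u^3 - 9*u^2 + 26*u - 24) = (u - 1)/(u - 2)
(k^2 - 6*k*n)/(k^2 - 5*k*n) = (k - 6*n)/(k - 5*n)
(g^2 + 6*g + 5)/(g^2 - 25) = (g + 1)/(g - 5)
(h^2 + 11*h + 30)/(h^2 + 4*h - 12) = (h + 5)/(h - 2)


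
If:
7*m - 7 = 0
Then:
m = 1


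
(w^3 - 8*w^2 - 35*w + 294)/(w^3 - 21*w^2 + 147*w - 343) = (w + 6)/(w - 7)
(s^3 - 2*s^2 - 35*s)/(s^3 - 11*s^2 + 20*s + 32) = s*(s^2 - 2*s - 35)/(s^3 - 11*s^2 + 20*s + 32)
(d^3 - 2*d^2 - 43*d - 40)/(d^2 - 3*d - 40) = d + 1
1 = 1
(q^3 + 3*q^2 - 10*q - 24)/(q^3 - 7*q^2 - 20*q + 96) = (q + 2)/(q - 8)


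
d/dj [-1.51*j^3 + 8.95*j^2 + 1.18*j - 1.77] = -4.53*j^2 + 17.9*j + 1.18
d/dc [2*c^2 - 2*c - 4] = 4*c - 2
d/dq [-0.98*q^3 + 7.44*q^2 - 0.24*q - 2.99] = -2.94*q^2 + 14.88*q - 0.24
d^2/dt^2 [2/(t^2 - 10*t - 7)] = 4*(t^2 - 10*t - 4*(t - 5)^2 - 7)/(-t^2 + 10*t + 7)^3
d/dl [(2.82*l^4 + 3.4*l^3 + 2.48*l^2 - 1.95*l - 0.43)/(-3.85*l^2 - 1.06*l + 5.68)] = (-21.714*l^5 - 22.0576*l^4 + 56.8624*l^3 + 47.7997*l^2 + 24.8618*l - 11.5318)/(14.8225*l^4 + 8.162*l^3 - 42.6124*l^2 - 12.0416*l + 32.2624)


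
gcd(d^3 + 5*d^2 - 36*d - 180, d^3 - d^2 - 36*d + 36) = d^2 - 36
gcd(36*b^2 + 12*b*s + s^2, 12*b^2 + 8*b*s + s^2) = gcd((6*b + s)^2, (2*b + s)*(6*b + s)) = 6*b + s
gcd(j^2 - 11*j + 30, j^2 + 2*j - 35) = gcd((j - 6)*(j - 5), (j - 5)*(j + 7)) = j - 5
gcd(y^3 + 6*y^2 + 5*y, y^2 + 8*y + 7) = y + 1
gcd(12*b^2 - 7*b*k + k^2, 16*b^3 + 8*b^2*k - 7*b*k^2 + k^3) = 4*b - k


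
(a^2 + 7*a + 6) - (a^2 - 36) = 7*a + 42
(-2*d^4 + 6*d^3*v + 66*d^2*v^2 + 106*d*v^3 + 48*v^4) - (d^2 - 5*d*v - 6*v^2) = -2*d^4 + 6*d^3*v + 66*d^2*v^2 - d^2 + 106*d*v^3 + 5*d*v + 48*v^4 + 6*v^2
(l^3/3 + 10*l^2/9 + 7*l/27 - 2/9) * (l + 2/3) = l^4/3 + 4*l^3/3 + l^2 - 4*l/81 - 4/27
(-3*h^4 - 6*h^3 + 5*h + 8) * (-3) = 9*h^4 + 18*h^3 - 15*h - 24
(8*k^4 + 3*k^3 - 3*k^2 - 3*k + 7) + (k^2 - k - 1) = 8*k^4 + 3*k^3 - 2*k^2 - 4*k + 6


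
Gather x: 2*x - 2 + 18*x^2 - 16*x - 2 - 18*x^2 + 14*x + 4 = 0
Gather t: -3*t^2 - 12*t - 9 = -3*t^2 - 12*t - 9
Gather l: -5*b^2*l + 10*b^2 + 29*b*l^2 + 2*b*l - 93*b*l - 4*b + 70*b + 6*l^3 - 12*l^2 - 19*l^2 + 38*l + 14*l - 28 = 10*b^2 + 66*b + 6*l^3 + l^2*(29*b - 31) + l*(-5*b^2 - 91*b + 52) - 28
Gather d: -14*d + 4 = 4 - 14*d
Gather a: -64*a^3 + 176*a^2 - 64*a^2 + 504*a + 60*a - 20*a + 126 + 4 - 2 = -64*a^3 + 112*a^2 + 544*a + 128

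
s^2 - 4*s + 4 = (s - 2)^2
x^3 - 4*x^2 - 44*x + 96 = (x - 8)*(x - 2)*(x + 6)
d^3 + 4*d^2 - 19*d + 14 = (d - 2)*(d - 1)*(d + 7)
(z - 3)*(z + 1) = z^2 - 2*z - 3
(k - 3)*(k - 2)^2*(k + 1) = k^4 - 6*k^3 + 9*k^2 + 4*k - 12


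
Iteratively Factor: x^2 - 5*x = (x)*(x - 5)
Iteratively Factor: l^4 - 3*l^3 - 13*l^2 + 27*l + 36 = (l + 1)*(l^3 - 4*l^2 - 9*l + 36) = (l + 1)*(l + 3)*(l^2 - 7*l + 12) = (l - 4)*(l + 1)*(l + 3)*(l - 3)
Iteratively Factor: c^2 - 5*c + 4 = (c - 1)*(c - 4)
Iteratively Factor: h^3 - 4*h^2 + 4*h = (h - 2)*(h^2 - 2*h) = h*(h - 2)*(h - 2)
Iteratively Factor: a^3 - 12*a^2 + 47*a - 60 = (a - 3)*(a^2 - 9*a + 20) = (a - 5)*(a - 3)*(a - 4)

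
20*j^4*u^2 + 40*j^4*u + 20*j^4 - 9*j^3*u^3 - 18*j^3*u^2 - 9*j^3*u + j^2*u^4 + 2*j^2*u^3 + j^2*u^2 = (-5*j + u)*(-4*j + u)*(j*u + j)^2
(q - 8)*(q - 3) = q^2 - 11*q + 24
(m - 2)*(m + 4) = m^2 + 2*m - 8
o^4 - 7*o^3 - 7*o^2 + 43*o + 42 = (o - 7)*(o - 3)*(o + 1)*(o + 2)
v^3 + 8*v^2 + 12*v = v*(v + 2)*(v + 6)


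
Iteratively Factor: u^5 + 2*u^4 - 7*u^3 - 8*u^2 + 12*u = (u + 2)*(u^4 - 7*u^2 + 6*u) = (u + 2)*(u + 3)*(u^3 - 3*u^2 + 2*u) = (u - 1)*(u + 2)*(u + 3)*(u^2 - 2*u) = u*(u - 1)*(u + 2)*(u + 3)*(u - 2)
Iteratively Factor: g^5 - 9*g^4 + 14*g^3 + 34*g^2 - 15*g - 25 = (g + 1)*(g^4 - 10*g^3 + 24*g^2 + 10*g - 25) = (g + 1)^2*(g^3 - 11*g^2 + 35*g - 25) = (g - 5)*(g + 1)^2*(g^2 - 6*g + 5) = (g - 5)*(g - 1)*(g + 1)^2*(g - 5)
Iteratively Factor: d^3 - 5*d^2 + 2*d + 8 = (d - 4)*(d^2 - d - 2) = (d - 4)*(d + 1)*(d - 2)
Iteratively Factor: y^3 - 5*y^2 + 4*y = (y - 4)*(y^2 - y) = (y - 4)*(y - 1)*(y)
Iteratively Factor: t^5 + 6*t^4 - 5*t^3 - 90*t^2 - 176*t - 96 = (t - 4)*(t^4 + 10*t^3 + 35*t^2 + 50*t + 24) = (t - 4)*(t + 1)*(t^3 + 9*t^2 + 26*t + 24) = (t - 4)*(t + 1)*(t + 2)*(t^2 + 7*t + 12) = (t - 4)*(t + 1)*(t + 2)*(t + 4)*(t + 3)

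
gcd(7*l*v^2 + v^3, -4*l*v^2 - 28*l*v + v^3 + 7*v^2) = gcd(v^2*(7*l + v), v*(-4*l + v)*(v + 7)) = v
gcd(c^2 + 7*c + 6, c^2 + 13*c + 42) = c + 6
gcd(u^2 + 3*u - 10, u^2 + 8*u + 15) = u + 5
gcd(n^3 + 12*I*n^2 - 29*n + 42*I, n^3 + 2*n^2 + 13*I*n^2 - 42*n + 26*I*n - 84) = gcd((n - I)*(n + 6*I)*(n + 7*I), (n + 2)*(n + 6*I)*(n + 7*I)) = n^2 + 13*I*n - 42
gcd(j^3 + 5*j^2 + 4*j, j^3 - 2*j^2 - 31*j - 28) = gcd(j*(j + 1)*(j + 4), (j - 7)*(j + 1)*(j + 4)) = j^2 + 5*j + 4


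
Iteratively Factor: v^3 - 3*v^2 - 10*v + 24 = (v - 4)*(v^2 + v - 6) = (v - 4)*(v + 3)*(v - 2)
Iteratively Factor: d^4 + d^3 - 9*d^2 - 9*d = (d)*(d^3 + d^2 - 9*d - 9) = d*(d + 3)*(d^2 - 2*d - 3) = d*(d + 1)*(d + 3)*(d - 3)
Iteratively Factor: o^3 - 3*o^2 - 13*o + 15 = (o - 1)*(o^2 - 2*o - 15) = (o - 1)*(o + 3)*(o - 5)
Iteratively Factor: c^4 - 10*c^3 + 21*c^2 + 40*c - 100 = (c - 5)*(c^3 - 5*c^2 - 4*c + 20) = (c - 5)*(c + 2)*(c^2 - 7*c + 10) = (c - 5)^2*(c + 2)*(c - 2)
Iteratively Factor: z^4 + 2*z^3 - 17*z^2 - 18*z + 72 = (z + 4)*(z^3 - 2*z^2 - 9*z + 18) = (z + 3)*(z + 4)*(z^2 - 5*z + 6) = (z - 2)*(z + 3)*(z + 4)*(z - 3)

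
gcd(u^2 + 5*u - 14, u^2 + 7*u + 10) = 1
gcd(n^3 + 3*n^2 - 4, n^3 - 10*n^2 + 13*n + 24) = 1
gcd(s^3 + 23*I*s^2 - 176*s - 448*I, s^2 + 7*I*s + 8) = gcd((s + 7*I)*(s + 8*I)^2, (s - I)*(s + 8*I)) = s + 8*I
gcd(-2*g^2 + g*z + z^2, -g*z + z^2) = -g + z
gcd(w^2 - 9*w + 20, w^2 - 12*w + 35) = w - 5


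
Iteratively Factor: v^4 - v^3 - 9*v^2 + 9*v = (v - 1)*(v^3 - 9*v) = (v - 3)*(v - 1)*(v^2 + 3*v) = v*(v - 3)*(v - 1)*(v + 3)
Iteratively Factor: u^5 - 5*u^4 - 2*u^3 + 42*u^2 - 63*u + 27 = (u - 3)*(u^4 - 2*u^3 - 8*u^2 + 18*u - 9) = (u - 3)^2*(u^3 + u^2 - 5*u + 3) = (u - 3)^2*(u + 3)*(u^2 - 2*u + 1) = (u - 3)^2*(u - 1)*(u + 3)*(u - 1)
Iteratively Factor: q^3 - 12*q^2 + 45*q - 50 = (q - 5)*(q^2 - 7*q + 10) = (q - 5)*(q - 2)*(q - 5)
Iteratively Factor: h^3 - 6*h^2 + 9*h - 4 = (h - 4)*(h^2 - 2*h + 1) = (h - 4)*(h - 1)*(h - 1)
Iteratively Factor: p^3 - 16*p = (p - 4)*(p^2 + 4*p) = (p - 4)*(p + 4)*(p)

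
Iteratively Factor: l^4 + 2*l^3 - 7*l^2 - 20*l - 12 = (l + 2)*(l^3 - 7*l - 6) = (l + 2)^2*(l^2 - 2*l - 3) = (l - 3)*(l + 2)^2*(l + 1)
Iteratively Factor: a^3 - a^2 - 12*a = (a - 4)*(a^2 + 3*a) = a*(a - 4)*(a + 3)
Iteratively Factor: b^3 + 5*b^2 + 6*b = (b + 2)*(b^2 + 3*b) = b*(b + 2)*(b + 3)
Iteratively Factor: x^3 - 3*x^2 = (x - 3)*(x^2) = x*(x - 3)*(x)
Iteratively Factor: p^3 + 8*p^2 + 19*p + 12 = (p + 1)*(p^2 + 7*p + 12) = (p + 1)*(p + 4)*(p + 3)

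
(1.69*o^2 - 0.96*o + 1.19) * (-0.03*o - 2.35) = -0.0507*o^3 - 3.9427*o^2 + 2.2203*o - 2.7965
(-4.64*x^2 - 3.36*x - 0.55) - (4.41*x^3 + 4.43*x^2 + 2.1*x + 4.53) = -4.41*x^3 - 9.07*x^2 - 5.46*x - 5.08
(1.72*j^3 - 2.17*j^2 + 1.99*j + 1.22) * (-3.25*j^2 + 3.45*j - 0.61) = -5.59*j^5 + 12.9865*j^4 - 15.0032*j^3 + 4.2242*j^2 + 2.9951*j - 0.7442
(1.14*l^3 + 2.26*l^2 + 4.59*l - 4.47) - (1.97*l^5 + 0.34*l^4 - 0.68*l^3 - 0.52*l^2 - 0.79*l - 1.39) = -1.97*l^5 - 0.34*l^4 + 1.82*l^3 + 2.78*l^2 + 5.38*l - 3.08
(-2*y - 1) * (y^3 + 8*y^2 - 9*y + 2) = -2*y^4 - 17*y^3 + 10*y^2 + 5*y - 2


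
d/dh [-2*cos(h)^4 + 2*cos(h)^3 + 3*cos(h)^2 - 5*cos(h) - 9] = (-3*cos(2*h) + 2*cos(3*h) + 2)*sin(h)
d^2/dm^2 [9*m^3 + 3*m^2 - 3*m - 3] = 54*m + 6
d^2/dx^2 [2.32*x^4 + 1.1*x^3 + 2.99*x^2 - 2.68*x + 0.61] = 27.84*x^2 + 6.6*x + 5.98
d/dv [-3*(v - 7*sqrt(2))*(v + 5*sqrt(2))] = -6*v + 6*sqrt(2)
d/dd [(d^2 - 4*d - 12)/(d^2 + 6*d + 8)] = 10/(d^2 + 8*d + 16)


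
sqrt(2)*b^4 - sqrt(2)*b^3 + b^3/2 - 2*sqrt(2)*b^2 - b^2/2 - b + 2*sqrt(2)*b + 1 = (b - 1)*(b - sqrt(2))*(b + sqrt(2))*(sqrt(2)*b + 1/2)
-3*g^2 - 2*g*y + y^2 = (-3*g + y)*(g + y)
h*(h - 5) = h^2 - 5*h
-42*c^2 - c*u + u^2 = (-7*c + u)*(6*c + u)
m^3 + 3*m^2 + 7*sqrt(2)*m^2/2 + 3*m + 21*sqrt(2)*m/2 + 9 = (m + 3)*(m + sqrt(2)/2)*(m + 3*sqrt(2))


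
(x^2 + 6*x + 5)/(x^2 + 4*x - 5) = (x + 1)/(x - 1)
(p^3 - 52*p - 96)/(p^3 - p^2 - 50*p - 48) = (p + 2)/(p + 1)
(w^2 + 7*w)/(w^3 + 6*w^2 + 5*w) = (w + 7)/(w^2 + 6*w + 5)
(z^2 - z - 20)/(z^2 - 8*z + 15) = (z + 4)/(z - 3)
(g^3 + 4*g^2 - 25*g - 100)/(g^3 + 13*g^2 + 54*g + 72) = (g^2 - 25)/(g^2 + 9*g + 18)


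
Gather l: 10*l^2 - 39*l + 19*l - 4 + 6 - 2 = 10*l^2 - 20*l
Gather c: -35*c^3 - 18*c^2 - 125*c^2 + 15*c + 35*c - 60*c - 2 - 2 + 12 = -35*c^3 - 143*c^2 - 10*c + 8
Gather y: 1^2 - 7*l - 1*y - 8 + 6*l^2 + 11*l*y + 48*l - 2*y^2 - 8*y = 6*l^2 + 41*l - 2*y^2 + y*(11*l - 9) - 7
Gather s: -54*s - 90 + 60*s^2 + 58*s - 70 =60*s^2 + 4*s - 160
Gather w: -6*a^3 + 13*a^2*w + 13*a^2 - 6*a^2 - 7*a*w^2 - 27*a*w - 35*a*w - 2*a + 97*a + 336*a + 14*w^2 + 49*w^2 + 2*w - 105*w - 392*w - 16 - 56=-6*a^3 + 7*a^2 + 431*a + w^2*(63 - 7*a) + w*(13*a^2 - 62*a - 495) - 72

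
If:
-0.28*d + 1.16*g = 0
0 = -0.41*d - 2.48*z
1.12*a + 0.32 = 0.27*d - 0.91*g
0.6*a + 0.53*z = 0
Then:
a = -0.41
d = -2.83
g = -0.68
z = 0.47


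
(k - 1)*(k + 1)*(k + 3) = k^3 + 3*k^2 - k - 3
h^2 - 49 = (h - 7)*(h + 7)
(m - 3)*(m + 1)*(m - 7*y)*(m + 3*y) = m^4 - 4*m^3*y - 2*m^3 - 21*m^2*y^2 + 8*m^2*y - 3*m^2 + 42*m*y^2 + 12*m*y + 63*y^2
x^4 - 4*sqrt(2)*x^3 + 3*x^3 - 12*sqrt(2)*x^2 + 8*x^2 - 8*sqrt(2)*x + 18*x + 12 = (x + 1)*(x + 2)*(x - 3*sqrt(2))*(x - sqrt(2))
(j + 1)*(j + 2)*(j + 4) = j^3 + 7*j^2 + 14*j + 8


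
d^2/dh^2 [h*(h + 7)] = 2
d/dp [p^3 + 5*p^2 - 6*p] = 3*p^2 + 10*p - 6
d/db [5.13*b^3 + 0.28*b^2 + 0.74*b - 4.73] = 15.39*b^2 + 0.56*b + 0.74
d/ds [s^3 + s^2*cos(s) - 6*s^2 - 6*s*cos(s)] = -s^2*sin(s) + 3*s^2 + 6*s*sin(s) + 2*s*cos(s) - 12*s - 6*cos(s)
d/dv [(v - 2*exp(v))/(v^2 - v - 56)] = (-(v - 2*exp(v))*(2*v - 1) + (2*exp(v) - 1)*(-v^2 + v + 56))/(-v^2 + v + 56)^2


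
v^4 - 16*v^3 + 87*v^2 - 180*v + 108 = (v - 6)^2*(v - 3)*(v - 1)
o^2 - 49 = (o - 7)*(o + 7)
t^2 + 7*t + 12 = (t + 3)*(t + 4)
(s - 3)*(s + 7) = s^2 + 4*s - 21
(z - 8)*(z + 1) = z^2 - 7*z - 8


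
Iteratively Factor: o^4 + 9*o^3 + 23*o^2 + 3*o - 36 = (o + 3)*(o^3 + 6*o^2 + 5*o - 12) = (o + 3)*(o + 4)*(o^2 + 2*o - 3) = (o + 3)^2*(o + 4)*(o - 1)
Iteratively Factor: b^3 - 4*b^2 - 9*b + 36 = (b - 3)*(b^2 - b - 12) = (b - 4)*(b - 3)*(b + 3)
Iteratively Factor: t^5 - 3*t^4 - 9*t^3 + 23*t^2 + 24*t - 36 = (t - 1)*(t^4 - 2*t^3 - 11*t^2 + 12*t + 36) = (t - 1)*(t + 2)*(t^3 - 4*t^2 - 3*t + 18) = (t - 1)*(t + 2)^2*(t^2 - 6*t + 9) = (t - 3)*(t - 1)*(t + 2)^2*(t - 3)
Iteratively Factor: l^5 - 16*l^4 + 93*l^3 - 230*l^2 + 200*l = (l - 5)*(l^4 - 11*l^3 + 38*l^2 - 40*l) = (l - 5)^2*(l^3 - 6*l^2 + 8*l) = l*(l - 5)^2*(l^2 - 6*l + 8) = l*(l - 5)^2*(l - 4)*(l - 2)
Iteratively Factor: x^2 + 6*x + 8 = (x + 2)*(x + 4)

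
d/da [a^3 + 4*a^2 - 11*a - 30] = 3*a^2 + 8*a - 11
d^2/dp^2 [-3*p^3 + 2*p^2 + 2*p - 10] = 4 - 18*p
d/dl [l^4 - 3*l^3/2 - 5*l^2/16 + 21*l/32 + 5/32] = 4*l^3 - 9*l^2/2 - 5*l/8 + 21/32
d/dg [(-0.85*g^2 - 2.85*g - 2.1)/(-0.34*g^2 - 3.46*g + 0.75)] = (1.972*g^2 - 2.703*g - 9.4035)/(0.1156*g^4 + 2.3528*g^3 + 11.4616*g^2 - 5.19*g + 0.5625)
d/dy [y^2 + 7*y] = 2*y + 7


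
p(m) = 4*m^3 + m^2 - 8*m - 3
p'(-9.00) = 946.00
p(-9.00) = -2766.00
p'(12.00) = 1744.00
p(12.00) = 6957.00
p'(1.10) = 8.72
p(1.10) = -5.27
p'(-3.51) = 132.82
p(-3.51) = -135.57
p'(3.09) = 112.76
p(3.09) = 99.84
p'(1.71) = 30.51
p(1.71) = 6.24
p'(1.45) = 20.13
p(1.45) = -0.30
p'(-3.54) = 135.30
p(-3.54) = -139.60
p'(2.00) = 44.00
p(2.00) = 17.00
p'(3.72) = 165.50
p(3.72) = 186.99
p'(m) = 12*m^2 + 2*m - 8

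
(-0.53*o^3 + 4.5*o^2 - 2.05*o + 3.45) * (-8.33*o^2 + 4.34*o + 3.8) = 4.4149*o^5 - 39.7852*o^4 + 34.5925*o^3 - 20.5355*o^2 + 7.183*o + 13.11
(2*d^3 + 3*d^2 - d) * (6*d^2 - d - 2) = 12*d^5 + 16*d^4 - 13*d^3 - 5*d^2 + 2*d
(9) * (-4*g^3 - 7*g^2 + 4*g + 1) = -36*g^3 - 63*g^2 + 36*g + 9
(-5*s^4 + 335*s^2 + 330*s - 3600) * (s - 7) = -5*s^5 + 35*s^4 + 335*s^3 - 2015*s^2 - 5910*s + 25200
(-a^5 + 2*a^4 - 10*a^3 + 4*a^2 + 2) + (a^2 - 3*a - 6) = -a^5 + 2*a^4 - 10*a^3 + 5*a^2 - 3*a - 4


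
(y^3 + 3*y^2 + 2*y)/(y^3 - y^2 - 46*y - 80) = y*(y + 1)/(y^2 - 3*y - 40)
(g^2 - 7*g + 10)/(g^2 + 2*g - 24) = (g^2 - 7*g + 10)/(g^2 + 2*g - 24)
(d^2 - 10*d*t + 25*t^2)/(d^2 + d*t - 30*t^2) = (d - 5*t)/(d + 6*t)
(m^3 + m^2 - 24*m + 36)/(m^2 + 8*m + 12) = (m^2 - 5*m + 6)/(m + 2)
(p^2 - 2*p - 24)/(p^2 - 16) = (p - 6)/(p - 4)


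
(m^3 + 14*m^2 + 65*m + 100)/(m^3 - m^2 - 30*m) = (m^2 + 9*m + 20)/(m*(m - 6))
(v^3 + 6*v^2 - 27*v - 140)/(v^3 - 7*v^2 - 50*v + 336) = (v^2 - v - 20)/(v^2 - 14*v + 48)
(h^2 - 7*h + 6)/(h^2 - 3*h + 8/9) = 9*(h^2 - 7*h + 6)/(9*h^2 - 27*h + 8)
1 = 1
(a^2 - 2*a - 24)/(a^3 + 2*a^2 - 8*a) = (a - 6)/(a*(a - 2))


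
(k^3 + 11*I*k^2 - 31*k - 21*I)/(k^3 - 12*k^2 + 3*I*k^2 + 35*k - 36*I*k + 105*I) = (k^2 + 8*I*k - 7)/(k^2 - 12*k + 35)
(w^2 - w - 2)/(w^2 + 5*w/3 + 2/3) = 3*(w - 2)/(3*w + 2)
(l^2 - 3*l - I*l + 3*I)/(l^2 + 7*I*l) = (l^2 - 3*l - I*l + 3*I)/(l*(l + 7*I))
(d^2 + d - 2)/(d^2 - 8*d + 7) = (d + 2)/(d - 7)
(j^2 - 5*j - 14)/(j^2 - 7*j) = (j + 2)/j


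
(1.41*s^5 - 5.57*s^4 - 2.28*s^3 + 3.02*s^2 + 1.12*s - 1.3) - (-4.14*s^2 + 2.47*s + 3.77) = 1.41*s^5 - 5.57*s^4 - 2.28*s^3 + 7.16*s^2 - 1.35*s - 5.07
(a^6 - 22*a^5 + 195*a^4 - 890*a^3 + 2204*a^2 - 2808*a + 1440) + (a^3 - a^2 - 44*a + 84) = a^6 - 22*a^5 + 195*a^4 - 889*a^3 + 2203*a^2 - 2852*a + 1524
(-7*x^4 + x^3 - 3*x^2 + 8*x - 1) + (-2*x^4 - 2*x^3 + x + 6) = -9*x^4 - x^3 - 3*x^2 + 9*x + 5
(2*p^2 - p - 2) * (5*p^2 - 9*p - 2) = 10*p^4 - 23*p^3 - 5*p^2 + 20*p + 4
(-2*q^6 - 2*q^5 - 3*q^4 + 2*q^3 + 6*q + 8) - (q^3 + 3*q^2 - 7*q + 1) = -2*q^6 - 2*q^5 - 3*q^4 + q^3 - 3*q^2 + 13*q + 7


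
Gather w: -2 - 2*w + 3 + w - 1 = -w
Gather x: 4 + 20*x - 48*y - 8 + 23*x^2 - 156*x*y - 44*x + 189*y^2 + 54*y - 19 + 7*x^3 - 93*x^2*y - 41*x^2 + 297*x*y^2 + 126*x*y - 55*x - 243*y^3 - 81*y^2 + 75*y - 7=7*x^3 + x^2*(-93*y - 18) + x*(297*y^2 - 30*y - 79) - 243*y^3 + 108*y^2 + 81*y - 30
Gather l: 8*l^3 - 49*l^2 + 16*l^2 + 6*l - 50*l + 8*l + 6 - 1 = 8*l^3 - 33*l^2 - 36*l + 5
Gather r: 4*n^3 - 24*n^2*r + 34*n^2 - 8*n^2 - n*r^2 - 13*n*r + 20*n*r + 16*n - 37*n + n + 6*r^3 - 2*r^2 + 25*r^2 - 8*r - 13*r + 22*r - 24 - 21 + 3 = 4*n^3 + 26*n^2 - 20*n + 6*r^3 + r^2*(23 - n) + r*(-24*n^2 + 7*n + 1) - 42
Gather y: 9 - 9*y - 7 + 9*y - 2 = 0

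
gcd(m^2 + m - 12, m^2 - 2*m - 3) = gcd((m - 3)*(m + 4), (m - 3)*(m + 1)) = m - 3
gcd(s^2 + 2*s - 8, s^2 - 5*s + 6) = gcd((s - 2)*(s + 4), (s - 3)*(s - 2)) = s - 2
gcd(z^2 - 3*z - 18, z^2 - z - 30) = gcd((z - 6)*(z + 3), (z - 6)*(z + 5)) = z - 6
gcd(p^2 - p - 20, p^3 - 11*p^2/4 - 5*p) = 1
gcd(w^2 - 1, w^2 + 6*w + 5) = w + 1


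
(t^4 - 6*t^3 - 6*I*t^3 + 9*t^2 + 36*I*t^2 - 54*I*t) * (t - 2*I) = t^5 - 6*t^4 - 8*I*t^4 - 3*t^3 + 48*I*t^3 + 72*t^2 - 72*I*t^2 - 108*t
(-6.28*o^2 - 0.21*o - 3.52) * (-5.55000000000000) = 34.854*o^2 + 1.1655*o + 19.536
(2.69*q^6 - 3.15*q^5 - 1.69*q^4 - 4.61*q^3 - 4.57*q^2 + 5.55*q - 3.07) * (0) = 0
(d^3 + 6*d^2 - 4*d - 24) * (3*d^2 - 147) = 3*d^5 + 18*d^4 - 159*d^3 - 954*d^2 + 588*d + 3528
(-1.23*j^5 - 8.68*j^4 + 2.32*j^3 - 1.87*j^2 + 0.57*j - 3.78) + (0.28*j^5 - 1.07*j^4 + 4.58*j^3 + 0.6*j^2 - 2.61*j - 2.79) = -0.95*j^5 - 9.75*j^4 + 6.9*j^3 - 1.27*j^2 - 2.04*j - 6.57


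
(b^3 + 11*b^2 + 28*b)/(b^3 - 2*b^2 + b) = (b^2 + 11*b + 28)/(b^2 - 2*b + 1)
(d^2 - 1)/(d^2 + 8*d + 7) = (d - 1)/(d + 7)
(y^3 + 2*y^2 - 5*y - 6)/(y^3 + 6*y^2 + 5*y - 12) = (y^2 - y - 2)/(y^2 + 3*y - 4)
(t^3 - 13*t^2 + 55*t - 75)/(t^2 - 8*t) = (t^3 - 13*t^2 + 55*t - 75)/(t*(t - 8))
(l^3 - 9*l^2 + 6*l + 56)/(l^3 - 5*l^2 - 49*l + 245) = (l^2 - 2*l - 8)/(l^2 + 2*l - 35)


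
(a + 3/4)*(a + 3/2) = a^2 + 9*a/4 + 9/8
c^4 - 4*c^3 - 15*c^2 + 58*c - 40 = (c - 5)*(c - 2)*(c - 1)*(c + 4)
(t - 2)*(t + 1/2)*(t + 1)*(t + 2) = t^4 + 3*t^3/2 - 7*t^2/2 - 6*t - 2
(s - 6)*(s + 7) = s^2 + s - 42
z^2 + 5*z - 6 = (z - 1)*(z + 6)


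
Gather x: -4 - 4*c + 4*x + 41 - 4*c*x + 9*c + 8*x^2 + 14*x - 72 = 5*c + 8*x^2 + x*(18 - 4*c) - 35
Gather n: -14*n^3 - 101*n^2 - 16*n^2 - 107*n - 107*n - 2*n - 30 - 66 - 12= -14*n^3 - 117*n^2 - 216*n - 108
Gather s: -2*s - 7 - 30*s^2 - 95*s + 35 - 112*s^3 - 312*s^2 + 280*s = -112*s^3 - 342*s^2 + 183*s + 28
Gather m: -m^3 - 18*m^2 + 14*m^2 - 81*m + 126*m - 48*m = -m^3 - 4*m^2 - 3*m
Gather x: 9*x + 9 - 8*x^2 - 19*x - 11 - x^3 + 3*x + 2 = -x^3 - 8*x^2 - 7*x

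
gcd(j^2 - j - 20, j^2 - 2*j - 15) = j - 5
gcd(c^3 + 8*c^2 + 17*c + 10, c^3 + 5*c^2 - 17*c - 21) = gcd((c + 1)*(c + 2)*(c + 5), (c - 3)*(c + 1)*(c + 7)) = c + 1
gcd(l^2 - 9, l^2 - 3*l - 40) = 1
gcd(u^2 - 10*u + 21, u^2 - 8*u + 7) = u - 7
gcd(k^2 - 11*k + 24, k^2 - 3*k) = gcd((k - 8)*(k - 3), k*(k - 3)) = k - 3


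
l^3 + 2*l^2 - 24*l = l*(l - 4)*(l + 6)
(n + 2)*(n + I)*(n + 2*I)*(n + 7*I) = n^4 + 2*n^3 + 10*I*n^3 - 23*n^2 + 20*I*n^2 - 46*n - 14*I*n - 28*I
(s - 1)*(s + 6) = s^2 + 5*s - 6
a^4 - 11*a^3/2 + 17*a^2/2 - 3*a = a*(a - 3)*(a - 2)*(a - 1/2)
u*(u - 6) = u^2 - 6*u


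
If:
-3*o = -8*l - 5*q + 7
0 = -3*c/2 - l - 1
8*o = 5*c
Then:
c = 40*q/111 - 40/37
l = 23/37 - 20*q/37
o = 25*q/111 - 25/37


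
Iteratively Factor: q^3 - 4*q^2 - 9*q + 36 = (q - 4)*(q^2 - 9) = (q - 4)*(q + 3)*(q - 3)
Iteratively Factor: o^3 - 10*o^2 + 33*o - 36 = (o - 3)*(o^2 - 7*o + 12) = (o - 3)^2*(o - 4)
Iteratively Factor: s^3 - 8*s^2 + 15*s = (s - 5)*(s^2 - 3*s) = s*(s - 5)*(s - 3)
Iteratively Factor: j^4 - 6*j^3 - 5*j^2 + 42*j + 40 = (j - 4)*(j^3 - 2*j^2 - 13*j - 10) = (j - 4)*(j + 2)*(j^2 - 4*j - 5) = (j - 4)*(j + 1)*(j + 2)*(j - 5)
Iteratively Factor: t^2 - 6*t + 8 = (t - 4)*(t - 2)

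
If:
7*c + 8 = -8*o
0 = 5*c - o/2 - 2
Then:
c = 8/29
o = -36/29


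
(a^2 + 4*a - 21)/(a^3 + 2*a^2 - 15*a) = (a + 7)/(a*(a + 5))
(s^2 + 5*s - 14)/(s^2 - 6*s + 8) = (s + 7)/(s - 4)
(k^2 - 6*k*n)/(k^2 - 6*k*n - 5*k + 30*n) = k/(k - 5)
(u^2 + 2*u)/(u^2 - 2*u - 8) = u/(u - 4)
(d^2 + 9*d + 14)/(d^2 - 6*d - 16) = (d + 7)/(d - 8)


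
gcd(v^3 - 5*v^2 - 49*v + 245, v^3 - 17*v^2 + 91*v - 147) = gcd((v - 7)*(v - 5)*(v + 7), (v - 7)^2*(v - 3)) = v - 7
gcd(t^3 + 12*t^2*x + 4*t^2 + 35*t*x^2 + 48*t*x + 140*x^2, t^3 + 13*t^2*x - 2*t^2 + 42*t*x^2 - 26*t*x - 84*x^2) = t + 7*x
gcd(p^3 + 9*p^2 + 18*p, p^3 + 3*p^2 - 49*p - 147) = p + 3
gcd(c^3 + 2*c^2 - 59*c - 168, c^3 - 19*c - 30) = c + 3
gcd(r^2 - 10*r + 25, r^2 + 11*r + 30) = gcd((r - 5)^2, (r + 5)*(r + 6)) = 1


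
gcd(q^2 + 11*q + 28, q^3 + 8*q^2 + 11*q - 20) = q + 4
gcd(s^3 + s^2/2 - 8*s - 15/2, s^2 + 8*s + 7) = s + 1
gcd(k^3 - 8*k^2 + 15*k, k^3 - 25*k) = k^2 - 5*k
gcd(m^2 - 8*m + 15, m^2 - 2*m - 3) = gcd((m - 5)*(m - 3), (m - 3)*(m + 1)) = m - 3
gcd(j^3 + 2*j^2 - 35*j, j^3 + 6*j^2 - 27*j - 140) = j^2 + 2*j - 35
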